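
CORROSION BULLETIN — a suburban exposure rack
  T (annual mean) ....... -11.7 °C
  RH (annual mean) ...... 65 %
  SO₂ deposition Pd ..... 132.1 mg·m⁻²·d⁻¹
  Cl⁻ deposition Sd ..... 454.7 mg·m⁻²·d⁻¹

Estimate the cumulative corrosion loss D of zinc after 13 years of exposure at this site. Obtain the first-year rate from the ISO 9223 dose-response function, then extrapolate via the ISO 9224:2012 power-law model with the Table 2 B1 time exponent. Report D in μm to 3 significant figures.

D(13) = 10.6 μm

zinc: temperature factor f = +0.038·(-21.7) = -0.8246
  sulphur-dioxide contribution → 0.9643 μm/a
  chloride contribution → 0.3563 μm/a
  total first-year rate 1.321 μm/a
Long-term exponent b (ISO 9224 Table 2, B1) = 0.813
  D(13) = 1.321 × 13^0.813 = 1.321 × 8.047 = 10.63 μm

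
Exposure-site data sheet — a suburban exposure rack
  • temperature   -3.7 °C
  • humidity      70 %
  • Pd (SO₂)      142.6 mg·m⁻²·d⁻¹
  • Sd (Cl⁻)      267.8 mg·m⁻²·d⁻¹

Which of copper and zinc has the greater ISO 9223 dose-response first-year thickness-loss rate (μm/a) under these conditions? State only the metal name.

copper: temperature factor f = +0.126·(-13.7) = -1.7262
  SO₂ term: 0.0053·142.6^0.26·exp(0.059·70-1.7262) = 0.213
  Sd branch = 0.01025·Sd^0.27·e^(0.036·RH+0.049·T) = 0.4807 μm/a
  sum: 0.213 + 0.4807 → r_corr = 0.6937 μm/a
zinc: f(T) = +0.038·(T−10) [T≤10 °C] = -0.5206
  Pd branch = 0.0129·Pd^0.44·e^(0.046·RH+f) = 1.701 μm/a
  Cl⁻ term: 0.0175·267.8^0.57·exp(0.008·70+0.085·-3.7) = 0.5414
  sum: 1.701 + 0.5414 → r_corr = 2.243 μm/a
Ordering by μm/a: zinc (2.24) > copper (0.694)

zinc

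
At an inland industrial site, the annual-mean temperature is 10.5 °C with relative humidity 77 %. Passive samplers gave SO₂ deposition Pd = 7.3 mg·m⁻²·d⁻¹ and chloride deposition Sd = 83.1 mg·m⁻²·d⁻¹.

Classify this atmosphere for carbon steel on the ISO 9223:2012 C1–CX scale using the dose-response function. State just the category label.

carbon steel: f(T) = -0.054·(T−10) [T>10 °C] = -0.0270
  sulphur-dioxide contribution → 22.59 μm/a
  chloride contribution → 30.53 μm/a
  total first-year rate 53.12 μm/a
ISO 9223 Table 2 (carbon steel): 50 < 53.1 ≤ 80 μm/a ⇒ C4

C4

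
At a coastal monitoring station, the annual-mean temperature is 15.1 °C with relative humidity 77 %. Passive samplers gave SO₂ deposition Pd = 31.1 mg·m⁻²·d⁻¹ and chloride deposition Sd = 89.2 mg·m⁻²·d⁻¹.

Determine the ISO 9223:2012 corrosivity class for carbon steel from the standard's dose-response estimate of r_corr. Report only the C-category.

C4

carbon steel: f(T) = -0.054·(T−10) [T>10 °C] = -0.2754
  sulphur-dioxide contribution → 37.45 μm/a
  chloride contribution → 38.34 μm/a
  total first-year rate 75.79 μm/a
ISO 9223 Table 2 (carbon steel): 50 < 75.8 ≤ 80 μm/a ⇒ C4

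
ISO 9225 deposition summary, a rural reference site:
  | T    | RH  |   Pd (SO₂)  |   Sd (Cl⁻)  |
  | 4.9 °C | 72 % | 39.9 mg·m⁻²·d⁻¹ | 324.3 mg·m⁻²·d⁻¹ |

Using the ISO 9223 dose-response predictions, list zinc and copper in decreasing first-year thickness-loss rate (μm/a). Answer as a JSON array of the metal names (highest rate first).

["zinc", "copper"]

zinc: f(T) = +0.038·(T−10) [T≤10 °C] = -0.1938
  SO₂ term: 0.0129·39.9^0.44·exp(0.046·72-0.1938) = 1.477
  Cl⁻ term: 0.0175·324.3^0.57·exp(0.008·72+0.085·4.9) = 1.274
  sum: 1.477 + 1.274 → r_corr = 2.751 μm/a
copper: f(T) = +0.126·(T−10) [T≤10 °C] = -0.6426
  Pd branch = 0.0053·Pd^0.26·e^(0.059·RH+f) = 0.5086 μm/a
  Cl⁻ term: 0.01025·324.3^0.27·exp(0.036·72+0.049·4.9) = 0.8292
  sum: 0.5086 + 0.8292 → r_corr = 1.338 μm/a
Ordering by μm/a: zinc (2.75) > copper (1.34)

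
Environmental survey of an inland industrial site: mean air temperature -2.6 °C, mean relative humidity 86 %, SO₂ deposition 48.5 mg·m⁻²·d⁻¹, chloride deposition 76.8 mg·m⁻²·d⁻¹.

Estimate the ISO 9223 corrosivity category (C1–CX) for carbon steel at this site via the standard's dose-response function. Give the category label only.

carbon steel: f(T) = +0.150·(T−10) [T≤10 °C] = -1.8900
  Pd branch = 1.77·Pd^0.52·e^(0.02·RH+f) = 11.24 μm/a
  Cl⁻ term: 0.102·76.8^0.62·exp(0.033·86+0.04·-2.6) = 23.17
  sum: 11.24 + 23.17 → r_corr = 34.41 μm/a
Category bounds: 25…50 μm/a bracket r_corr ⇒ C3

C3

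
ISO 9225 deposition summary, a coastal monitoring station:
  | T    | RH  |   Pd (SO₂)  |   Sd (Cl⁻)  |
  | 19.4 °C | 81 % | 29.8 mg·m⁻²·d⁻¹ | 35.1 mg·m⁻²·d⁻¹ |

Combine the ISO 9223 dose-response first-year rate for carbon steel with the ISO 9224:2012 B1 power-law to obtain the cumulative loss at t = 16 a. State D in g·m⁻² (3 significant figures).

carbon steel: f(T) = -0.054·(T−10) [T>10 °C] = -0.5076
  sulphur-dioxide contribution → 31.45 μm/a
  chloride contribution → 29.15 μm/a
  ⇒ r_corr(carbon steel) = 60.6 μm/a
ISO 9224: D(t) = r_corr · t^b with b = 0.523 (carbon steel, B1)
  D(16) = 60.6 × 16^0.523 = 60.6 × 4.263 = 258.4 μm
  Mass loss = 258.4 μm × 7.85 g/cm³ = 2028 g·m⁻²

D(16) = 2.03e+03 g·m⁻²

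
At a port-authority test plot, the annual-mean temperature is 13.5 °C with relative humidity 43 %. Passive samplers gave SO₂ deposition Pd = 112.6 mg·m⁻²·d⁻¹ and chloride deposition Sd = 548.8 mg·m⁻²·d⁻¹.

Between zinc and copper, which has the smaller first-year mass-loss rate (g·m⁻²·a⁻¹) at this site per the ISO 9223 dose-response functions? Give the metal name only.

zinc: temperature factor f = -0.071·(3.5) = -0.2485
  SO₂ term: 0.0129·112.6^0.44·exp(0.046·43-0.2485) = 0.5813
  Sd branch = 0.0175·Sd^0.57·e^(0.008·RH+0.085·T) = 2.833 μm/a
  sum: 0.5813 + 2.833 → r_corr = 3.414 μm/a
  mass loss = 3.414 μm/a × 7.14 g/cm³ = 24.38 g·m⁻²·a⁻¹
copper: temperature factor f = -0.080·(3.5) = -0.2800
  SO₂ term: 0.0053·112.6^0.26·exp(0.059·43-0.2800) = 0.1729
  Cl⁻ term: 0.01025·548.8^0.27·exp(0.036·43+0.049·13.5) = 0.5128
  r_corr = 0.1729 + 0.5128 = 0.6857 μm/a
  mass loss = 0.6857 μm/a × 8.96 g/cm³ = 6.144 g·m⁻²·a⁻¹
Ordering by g·m⁻²·a⁻¹: zinc (24.4) > copper (6.14)

copper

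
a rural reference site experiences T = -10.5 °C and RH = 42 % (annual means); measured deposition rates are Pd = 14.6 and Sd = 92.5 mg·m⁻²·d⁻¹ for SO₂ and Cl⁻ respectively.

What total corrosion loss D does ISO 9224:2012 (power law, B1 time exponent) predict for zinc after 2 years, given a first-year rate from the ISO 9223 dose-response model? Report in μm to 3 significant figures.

zinc: f(T) = +0.038·(T−10) [T≤10 °C] = -0.7790
  Pd branch = 0.0129·Pd^0.44·e^(0.046·RH+f) = 0.1329 μm/a
  Cl⁻ term: 0.0175·92.5^0.57·exp(0.008·42+0.085·-10.5) = 0.1325
  r_corr = 0.1329 + 0.1325 = 0.2654 μm/a
ISO 9224: D(t) = r_corr · t^b with b = 0.813 (zinc, B1)
  D(2) = 0.2654 × 2^0.813 = 0.2654 × 1.757 = 0.4662 μm

D(2) = 0.466 μm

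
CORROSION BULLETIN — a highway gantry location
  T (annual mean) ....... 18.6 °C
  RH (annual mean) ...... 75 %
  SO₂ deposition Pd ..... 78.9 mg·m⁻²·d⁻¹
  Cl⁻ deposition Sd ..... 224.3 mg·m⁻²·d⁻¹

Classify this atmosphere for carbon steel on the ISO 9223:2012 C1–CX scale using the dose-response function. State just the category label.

carbon steel: T>10 °C ⇒ hinge -0.054·(18.6−10) = -0.4644
  SO₂ term: 1.77·78.9^0.52·exp(0.02·75-0.4644) = 48.33
  Sd branch = 0.102·Sd^0.62·e^(0.033·RH+0.04·T) = 73.13 μm/a
  r_corr = 48.33 + 73.13 = 121.5 μm/a
Category bounds: 80…200 μm/a bracket r_corr ⇒ C5

C5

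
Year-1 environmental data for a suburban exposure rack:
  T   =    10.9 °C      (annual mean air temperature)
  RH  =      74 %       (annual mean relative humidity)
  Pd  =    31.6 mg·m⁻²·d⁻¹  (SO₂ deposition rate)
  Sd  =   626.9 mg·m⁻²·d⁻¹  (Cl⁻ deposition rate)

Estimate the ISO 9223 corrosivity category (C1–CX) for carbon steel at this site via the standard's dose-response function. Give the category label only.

carbon steel: temperature factor f = -0.054·(0.9) = -0.0486
  sulphur-dioxide contribution → 44.61 μm/a
  chloride contribution → 98.35 μm/a
  total first-year rate 143 μm/a
Category bounds: 80…200 μm/a bracket r_corr ⇒ C5

C5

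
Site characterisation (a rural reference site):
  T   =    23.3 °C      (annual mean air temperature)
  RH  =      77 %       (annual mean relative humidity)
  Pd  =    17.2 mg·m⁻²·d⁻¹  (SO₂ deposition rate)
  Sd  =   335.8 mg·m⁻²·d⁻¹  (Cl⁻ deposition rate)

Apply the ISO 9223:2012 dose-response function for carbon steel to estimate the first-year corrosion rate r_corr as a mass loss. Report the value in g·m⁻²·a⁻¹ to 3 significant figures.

carbon steel: f(T) = -0.054·(T−10) [T>10 °C] = -0.7182
  sulphur-dioxide contribution → 17.67 μm/a
  chloride contribution → 121.1 μm/a
  total first-year rate 138.8 μm/a
Convert to mass loss: 138.8 μm/a × 7.85 g/cm³ = 1089 g·m⁻²·a⁻¹

r_corr = 1.09e+03 g·m⁻²·a⁻¹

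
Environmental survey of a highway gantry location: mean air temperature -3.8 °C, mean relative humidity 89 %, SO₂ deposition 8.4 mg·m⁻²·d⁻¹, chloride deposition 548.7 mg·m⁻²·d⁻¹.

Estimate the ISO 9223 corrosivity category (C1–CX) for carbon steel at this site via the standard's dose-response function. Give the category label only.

C5

carbon steel: T≤10 °C ⇒ hinge +0.150·(-3.8−10) = -2.0700
  sulphur-dioxide contribution → 4.005 μm/a
  chloride contribution → 82.51 μm/a
  total first-year rate 86.51 μm/a
Category bounds: 80…200 μm/a bracket r_corr ⇒ C5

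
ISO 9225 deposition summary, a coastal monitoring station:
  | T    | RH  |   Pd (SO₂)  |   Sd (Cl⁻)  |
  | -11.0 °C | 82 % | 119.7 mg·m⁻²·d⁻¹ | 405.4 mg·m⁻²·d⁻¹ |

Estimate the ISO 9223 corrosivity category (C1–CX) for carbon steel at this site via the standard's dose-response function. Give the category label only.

carbon steel: T≤10 °C ⇒ hinge +0.150·(-11.0−10) = -3.1500
  sulphur-dioxide contribution → 4.708 μm/a
  chloride contribution → 40.7 μm/a
  ⇒ r_corr(carbon steel) = 45.41 μm/a
45.4 μm/a falls in (25, 50] for carbon steel → category C3

C3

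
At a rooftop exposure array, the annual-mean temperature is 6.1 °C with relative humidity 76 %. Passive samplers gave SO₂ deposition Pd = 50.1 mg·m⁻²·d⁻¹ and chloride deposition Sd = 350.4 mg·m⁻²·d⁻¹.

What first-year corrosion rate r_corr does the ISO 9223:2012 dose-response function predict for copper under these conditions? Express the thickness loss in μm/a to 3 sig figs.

copper: temperature factor f = +0.126·(-3.9) = -0.4914
  Pd branch = 0.0053·Pd^0.26·e^(0.059·RH+f) = 0.7947 μm/a
  Sd branch = 0.01025·Sd^0.27·e^(0.036·RH+0.049·T) = 1.037 μm/a
  r_corr = 0.7947 + 1.037 = 1.832 μm/a

r_corr = 1.83 μm/a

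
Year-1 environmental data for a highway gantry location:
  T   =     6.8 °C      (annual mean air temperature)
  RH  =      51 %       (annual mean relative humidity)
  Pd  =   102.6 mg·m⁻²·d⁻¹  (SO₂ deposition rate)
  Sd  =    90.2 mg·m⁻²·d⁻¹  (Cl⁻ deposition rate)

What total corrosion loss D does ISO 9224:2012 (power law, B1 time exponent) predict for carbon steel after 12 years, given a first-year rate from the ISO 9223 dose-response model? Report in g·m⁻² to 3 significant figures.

D(12) = 1.31e+03 g·m⁻²

carbon steel: temperature factor f = +0.150·(-3.2) = -0.4800
  SO₂ term: 1.77·102.6^0.52·exp(0.02·51-0.4800) = 33.75
  Cl⁻ term: 0.102·90.2^0.62·exp(0.033·51+0.04·6.8) = 11.75
  r_corr = 33.75 + 11.75 = 45.5 μm/a
Power-law: D(12) = r_corr · 12^0.523
  D(12) = 45.5 × 12^0.523 = 45.5 × 3.668 = 166.9 μm
  Mass loss = 166.9 μm × 7.85 g/cm³ = 1310 g·m⁻²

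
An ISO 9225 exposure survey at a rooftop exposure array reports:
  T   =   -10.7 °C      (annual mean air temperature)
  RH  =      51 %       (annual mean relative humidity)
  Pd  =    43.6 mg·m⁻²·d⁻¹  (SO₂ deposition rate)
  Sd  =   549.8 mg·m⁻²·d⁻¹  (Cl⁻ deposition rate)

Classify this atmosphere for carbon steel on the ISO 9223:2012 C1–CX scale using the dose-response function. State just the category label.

C2

carbon steel: temperature factor f = +0.150·(-20.7) = -3.1050
  sulphur-dioxide contribution → 1.567 μm/a
  chloride contribution → 17.89 μm/a
  ⇒ r_corr(carbon steel) = 19.45 μm/a
ISO 9223 Table 2 (carbon steel): 1.3 < 19.5 ≤ 25 μm/a ⇒ C2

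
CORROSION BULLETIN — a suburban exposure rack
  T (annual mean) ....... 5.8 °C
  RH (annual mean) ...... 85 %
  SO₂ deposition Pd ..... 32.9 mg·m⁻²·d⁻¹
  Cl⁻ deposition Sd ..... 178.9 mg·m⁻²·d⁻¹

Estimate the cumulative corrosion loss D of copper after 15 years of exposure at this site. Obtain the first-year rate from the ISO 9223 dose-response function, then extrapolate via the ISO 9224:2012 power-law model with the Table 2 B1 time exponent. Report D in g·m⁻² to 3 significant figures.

D(15) = 128 g·m⁻²

copper: temperature factor f = +0.126·(-4.2) = -0.5292
  SO₂ term: 0.0053·32.9^0.26·exp(0.059·85-0.5292) = 1.167
  Sd branch = 0.01025·Sd^0.27·e^(0.036·RH+0.049·T) = 1.178 μm/a
  sum: 1.167 + 1.178 → r_corr = 2.345 μm/a
ISO 9224: D(t) = r_corr · t^b with b = 0.667 (copper, B1)
  D(15) = 2.345 × 15^0.667 = 2.345 × 6.088 = 14.28 μm
  Mass loss = 14.28 μm × 8.96 g/cm³ = 127.9 g·m⁻²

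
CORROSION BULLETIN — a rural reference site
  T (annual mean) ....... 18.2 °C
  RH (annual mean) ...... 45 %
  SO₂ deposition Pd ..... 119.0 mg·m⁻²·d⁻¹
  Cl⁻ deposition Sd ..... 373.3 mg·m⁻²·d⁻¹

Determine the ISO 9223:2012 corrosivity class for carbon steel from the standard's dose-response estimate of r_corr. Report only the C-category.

C4

carbon steel: f(T) = -0.054·(T−10) [T>10 °C] = -0.4428
  sulphur-dioxide contribution → 33.56 μm/a
  chloride contribution → 36.67 μm/a
  ⇒ r_corr(carbon steel) = 70.23 μm/a
70.2 μm/a falls in (50, 80] for carbon steel → category C4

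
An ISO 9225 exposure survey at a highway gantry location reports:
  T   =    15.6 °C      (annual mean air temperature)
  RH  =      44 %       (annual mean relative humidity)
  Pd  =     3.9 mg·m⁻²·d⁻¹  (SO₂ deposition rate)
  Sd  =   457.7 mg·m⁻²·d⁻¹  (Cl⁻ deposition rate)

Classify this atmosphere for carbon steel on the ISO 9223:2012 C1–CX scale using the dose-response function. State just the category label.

C3

carbon steel: T>10 °C ⇒ hinge -0.054·(15.6−10) = -0.3024
  sulphur-dioxide contribution → 6.4 μm/a
  chloride contribution → 36.29 μm/a
  total first-year rate 42.69 μm/a
ISO 9223 Table 2 (carbon steel): 25 < 42.7 ≤ 50 μm/a ⇒ C3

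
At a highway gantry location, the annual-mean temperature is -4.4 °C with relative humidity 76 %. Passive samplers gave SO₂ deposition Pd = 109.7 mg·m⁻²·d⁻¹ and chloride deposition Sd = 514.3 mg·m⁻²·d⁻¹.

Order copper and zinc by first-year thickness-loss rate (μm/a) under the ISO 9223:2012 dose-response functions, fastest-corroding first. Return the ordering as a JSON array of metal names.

copper: temperature factor f = +0.126·(-14.4) = -1.8144
  sulphur-dioxide contribution → 0.2595 μm/a
  chloride contribution → 0.6876 μm/a
  total first-year rate 0.9471 μm/a
zinc: T≤10 °C ⇒ hinge +0.038·(-4.4−10) = -0.5472
  sulphur-dioxide contribution → 1.945 μm/a
  chloride contribution → 0.7763 μm/a
  total first-year rate 2.721 μm/a
Ordering by μm/a: zinc (2.72) > copper (0.947)

["zinc", "copper"]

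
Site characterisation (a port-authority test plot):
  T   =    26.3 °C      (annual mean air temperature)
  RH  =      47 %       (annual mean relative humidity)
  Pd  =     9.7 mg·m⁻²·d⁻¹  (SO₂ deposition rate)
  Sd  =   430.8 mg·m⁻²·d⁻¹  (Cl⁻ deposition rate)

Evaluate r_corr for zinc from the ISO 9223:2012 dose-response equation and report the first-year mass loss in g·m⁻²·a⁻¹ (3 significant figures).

zinc: T>10 °C ⇒ hinge -0.071·(26.3−10) = -1.1573
  SO₂ term: 0.0129·9.7^0.44·exp(0.046·47-1.1573) = 0.09574
  Sd branch = 0.0175·Sd^0.57·e^(0.008·RH+0.085·T) = 7.564 μm/a
  r_corr = 0.09574 + 7.564 = 7.659 μm/a
Convert to mass loss: 7.659 μm/a × 7.14 g/cm³ = 54.69 g·m⁻²·a⁻¹

r_corr = 54.7 g·m⁻²·a⁻¹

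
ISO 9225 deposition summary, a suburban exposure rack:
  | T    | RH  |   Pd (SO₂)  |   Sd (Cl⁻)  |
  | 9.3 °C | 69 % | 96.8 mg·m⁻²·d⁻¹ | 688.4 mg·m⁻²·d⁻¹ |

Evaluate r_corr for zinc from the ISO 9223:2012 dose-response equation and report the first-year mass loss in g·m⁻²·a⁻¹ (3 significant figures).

zinc: f(T) = +0.038·(T−10) [T≤10 °C] = -0.0266
  Pd branch = 0.0129·Pd^0.44·e^(0.046·RH+f) = 2.245 μm/a
  Cl⁻ term: 0.0175·688.4^0.57·exp(0.008·69+0.085·9.3) = 2.777
  r_corr = 2.245 + 2.777 = 5.023 μm/a
Convert to mass loss: 5.023 μm/a × 7.14 g/cm³ = 35.86 g·m⁻²·a⁻¹

r_corr = 35.9 g·m⁻²·a⁻¹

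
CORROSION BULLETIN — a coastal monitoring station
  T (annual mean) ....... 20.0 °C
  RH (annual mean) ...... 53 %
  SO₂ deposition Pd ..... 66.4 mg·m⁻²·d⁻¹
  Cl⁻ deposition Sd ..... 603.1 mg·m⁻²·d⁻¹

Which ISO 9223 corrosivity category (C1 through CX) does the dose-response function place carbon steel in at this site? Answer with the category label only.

carbon steel: temperature factor f = -0.054·(10.0) = -0.5400
  SO₂ term: 1.77·66.4^0.52·exp(0.02·53-0.5400) = 26.38
  Sd branch = 0.102·Sd^0.62·e^(0.033·RH+0.04·T) = 69.1 μm/a
  r_corr = 26.38 + 69.1 = 95.48 μm/a
95.5 μm/a falls in (80, 200] for carbon steel → category C5

C5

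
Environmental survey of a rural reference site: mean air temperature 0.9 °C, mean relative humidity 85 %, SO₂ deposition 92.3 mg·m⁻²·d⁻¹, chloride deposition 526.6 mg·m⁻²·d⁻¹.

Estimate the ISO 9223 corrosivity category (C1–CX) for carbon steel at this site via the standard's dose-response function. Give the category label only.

C5

carbon steel: temperature factor f = +0.150·(-9.1) = -1.3650
  sulphur-dioxide contribution → 26.02 μm/a
  chloride contribution → 85.06 μm/a
  ⇒ r_corr(carbon steel) = 111.1 μm/a
Category bounds: 80…200 μm/a bracket r_corr ⇒ C5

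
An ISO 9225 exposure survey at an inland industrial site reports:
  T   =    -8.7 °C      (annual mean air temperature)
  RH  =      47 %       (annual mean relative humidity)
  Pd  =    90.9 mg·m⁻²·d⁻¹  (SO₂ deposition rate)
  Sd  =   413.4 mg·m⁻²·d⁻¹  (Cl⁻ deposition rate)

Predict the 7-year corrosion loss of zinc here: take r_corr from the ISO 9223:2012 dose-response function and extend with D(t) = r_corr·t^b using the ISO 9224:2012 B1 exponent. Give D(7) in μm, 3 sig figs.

D(7) = 3.78 μm

zinc: temperature factor f = +0.038·(-18.7) = -0.7106
  SO₂ term: 0.0129·90.9^0.44·exp(0.046·47-0.7106) = 0.4006
  Sd branch = 0.0175·Sd^0.57·e^(0.008·RH+0.085·T) = 0.3771 μm/a
  r_corr = 0.4006 + 0.3771 = 0.7777 μm/a
ISO 9224: D(t) = r_corr · t^b with b = 0.813 (zinc, B1)
  D(7) = 0.7777 × 7^0.813 = 0.7777 × 4.865 = 3.783 μm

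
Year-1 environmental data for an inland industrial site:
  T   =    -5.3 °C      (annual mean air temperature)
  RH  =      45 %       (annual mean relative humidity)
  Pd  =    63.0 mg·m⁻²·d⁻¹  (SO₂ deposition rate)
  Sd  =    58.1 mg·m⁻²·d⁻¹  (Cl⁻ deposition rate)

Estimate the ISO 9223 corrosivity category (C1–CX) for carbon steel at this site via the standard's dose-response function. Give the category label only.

C2

carbon steel: f(T) = +0.150·(T−10) [T≤10 °C] = -2.2950
  Pd branch = 1.77·Pd^0.52·e^(0.02·RH+f) = 3.783 μm/a
  Sd branch = 0.102·Sd^0.62·e^(0.033·RH+0.04·T) = 4.521 μm/a
  sum: 3.783 + 4.521 → r_corr = 8.304 μm/a
8.3 μm/a falls in (1.3, 25] for carbon steel → category C2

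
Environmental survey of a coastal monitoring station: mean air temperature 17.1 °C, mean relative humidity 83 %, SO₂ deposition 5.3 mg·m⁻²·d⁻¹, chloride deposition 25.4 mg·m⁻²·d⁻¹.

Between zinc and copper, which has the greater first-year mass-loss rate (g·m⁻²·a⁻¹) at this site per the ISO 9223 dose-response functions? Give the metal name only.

zinc: T>10 °C ⇒ hinge -0.071·(17.1−10) = -0.5041
  SO₂ term: 0.0129·5.3^0.44·exp(0.046·83-0.5041) = 0.7387
  Cl⁻ term: 0.0175·25.4^0.57·exp(0.008·83+0.085·17.1) = 0.9192
  sum: 0.7387 + 0.9192 → r_corr = 1.658 μm/a
  mass loss = 1.658 μm/a × 7.14 g/cm³ = 11.84 g·m⁻²·a⁻¹
copper: temperature factor f = -0.080·(7.1) = -0.5680
  SO₂ term: 0.0053·5.3^0.26·exp(0.059·83-0.5680) = 0.6204
  Sd branch = 0.01025·Sd^0.27·e^(0.036·RH+0.049·T) = 1.126 μm/a
  sum: 0.6204 + 1.126 → r_corr = 1.747 μm/a
  mass loss = 1.747 μm/a × 8.96 g/cm³ = 15.65 g·m⁻²·a⁻¹
Ordering by g·m⁻²·a⁻¹: copper (15.6) > zinc (11.8)

copper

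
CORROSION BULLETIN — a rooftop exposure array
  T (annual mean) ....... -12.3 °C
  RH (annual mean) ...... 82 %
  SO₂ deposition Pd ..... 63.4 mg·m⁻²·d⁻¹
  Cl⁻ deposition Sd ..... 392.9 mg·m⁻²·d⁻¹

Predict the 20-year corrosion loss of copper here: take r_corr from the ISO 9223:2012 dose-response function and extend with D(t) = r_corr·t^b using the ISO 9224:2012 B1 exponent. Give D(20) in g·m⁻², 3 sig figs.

copper: temperature factor f = +0.126·(-22.3) = -2.8098
  Pd branch = 0.0053·Pd^0.26·e^(0.059·RH+f) = 0.1185 μm/a
  Cl⁻ term: 0.01025·392.9^0.27·exp(0.036·82+0.049·-12.3) = 0.5389
  sum: 0.1185 + 0.5389 → r_corr = 0.6573 μm/a
Long-term exponent b (ISO 9224 Table 2, B1) = 0.667
  D(20) = 0.6573 × 20^0.667 = 0.6573 × 7.375 = 4.848 μm
  Mass loss = 4.848 μm × 8.96 g/cm³ = 43.44 g·m⁻²

D(20) = 43.4 g·m⁻²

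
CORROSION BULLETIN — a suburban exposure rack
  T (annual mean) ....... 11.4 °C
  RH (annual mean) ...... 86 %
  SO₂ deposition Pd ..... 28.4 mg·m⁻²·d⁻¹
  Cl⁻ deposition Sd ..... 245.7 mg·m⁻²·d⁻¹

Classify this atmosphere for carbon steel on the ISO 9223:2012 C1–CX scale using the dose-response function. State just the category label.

C5

carbon steel: temperature factor f = -0.054·(1.4) = -0.0756
  SO₂ term: 1.77·28.4^0.52·exp(0.02·86-0.0756) = 52.22
  Cl⁻ term: 0.102·245.7^0.62·exp(0.033·86+0.04·11.4) = 83.41
  sum: 52.22 + 83.41 → r_corr = 135.6 μm/a
Category bounds: 80…200 μm/a bracket r_corr ⇒ C5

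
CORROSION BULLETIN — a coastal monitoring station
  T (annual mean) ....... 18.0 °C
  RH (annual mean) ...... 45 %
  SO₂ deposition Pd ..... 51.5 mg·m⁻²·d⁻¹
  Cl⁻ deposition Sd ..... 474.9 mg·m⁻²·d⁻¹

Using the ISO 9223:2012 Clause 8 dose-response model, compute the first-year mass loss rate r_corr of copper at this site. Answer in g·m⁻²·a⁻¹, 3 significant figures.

r_corr = 6.91 g·m⁻²·a⁻¹

copper: f(T) = -0.080·(T−10) [T>10 °C] = -0.6400
  SO₂ term: 0.0053·51.5^0.26·exp(0.059·45-0.6400) = 0.1108
  Cl⁻ term: 0.01025·474.9^0.27·exp(0.036·45+0.049·18.0) = 0.6607
  sum: 0.1108 + 0.6607 → r_corr = 0.7715 μm/a
Convert to mass loss: 0.7715 μm/a × 8.96 g/cm³ = 6.913 g·m⁻²·a⁻¹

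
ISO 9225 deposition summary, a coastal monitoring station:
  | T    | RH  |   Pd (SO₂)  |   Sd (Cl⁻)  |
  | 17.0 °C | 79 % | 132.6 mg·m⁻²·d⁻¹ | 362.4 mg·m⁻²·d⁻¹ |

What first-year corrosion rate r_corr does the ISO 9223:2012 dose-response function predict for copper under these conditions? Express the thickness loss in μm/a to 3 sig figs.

copper: T>10 °C ⇒ hinge -0.080·(17.0−10) = -0.5600
  sulphur-dioxide contribution → 1.141 μm/a
  chloride contribution → 1.989 μm/a
  total first-year rate 3.13 μm/a

r_corr = 3.13 μm/a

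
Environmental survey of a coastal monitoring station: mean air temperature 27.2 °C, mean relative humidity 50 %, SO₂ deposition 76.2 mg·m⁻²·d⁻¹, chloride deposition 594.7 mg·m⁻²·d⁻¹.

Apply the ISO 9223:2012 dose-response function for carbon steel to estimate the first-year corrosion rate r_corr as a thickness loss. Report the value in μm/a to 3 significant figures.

r_corr = 101 μm/a

carbon steel: T>10 °C ⇒ hinge -0.054·(27.2−10) = -0.9288
  SO₂ term: 1.77·76.2^0.52·exp(0.02·50-0.9288) = 18.09
  Sd branch = 0.102·Sd^0.62·e^(0.033·RH+0.04·T) = 82.75 μm/a
  sum: 18.09 + 82.75 → r_corr = 100.8 μm/a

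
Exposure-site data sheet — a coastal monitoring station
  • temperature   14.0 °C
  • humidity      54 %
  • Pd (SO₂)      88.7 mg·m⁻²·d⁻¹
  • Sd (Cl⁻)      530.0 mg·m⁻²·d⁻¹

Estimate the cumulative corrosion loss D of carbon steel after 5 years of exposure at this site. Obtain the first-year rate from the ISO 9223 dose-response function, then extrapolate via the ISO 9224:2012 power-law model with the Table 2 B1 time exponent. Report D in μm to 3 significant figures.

D(5) = 221 μm

carbon steel: f(T) = -0.054·(T−10) [T>10 °C] = -0.2160
  sulphur-dioxide contribution → 43.26 μm/a
  chloride contribution → 51.85 μm/a
  total first-year rate 95.12 μm/a
Long-term exponent b (ISO 9224 Table 2, B1) = 0.523
  D(5) = 95.12 × 5^0.523 = 95.12 × 2.32 = 220.7 μm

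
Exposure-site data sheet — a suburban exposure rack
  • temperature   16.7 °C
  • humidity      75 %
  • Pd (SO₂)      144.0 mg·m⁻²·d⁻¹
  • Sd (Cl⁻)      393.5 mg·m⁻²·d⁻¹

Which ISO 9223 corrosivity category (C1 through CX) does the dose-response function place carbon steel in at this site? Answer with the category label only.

C5

carbon steel: T>10 °C ⇒ hinge -0.054·(16.7−10) = -0.3618
  Pd branch = 1.77·Pd^0.52·e^(0.02·RH+f) = 73.22 μm/a
  Cl⁻ term: 0.102·393.5^0.62·exp(0.033·75+0.04·16.7) = 96.04
  sum: 73.22 + 96.04 → r_corr = 169.3 μm/a
ISO 9223 Table 2 (carbon steel): 80 < 169 ≤ 200 μm/a ⇒ C5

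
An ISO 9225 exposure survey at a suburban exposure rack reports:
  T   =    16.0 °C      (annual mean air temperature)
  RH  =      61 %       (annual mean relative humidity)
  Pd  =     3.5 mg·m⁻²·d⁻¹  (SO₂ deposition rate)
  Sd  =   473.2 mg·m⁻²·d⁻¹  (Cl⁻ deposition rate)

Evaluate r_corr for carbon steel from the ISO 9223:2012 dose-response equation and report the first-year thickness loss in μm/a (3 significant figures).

r_corr = 74.3 μm/a

carbon steel: f(T) = -0.054·(T−10) [T>10 °C] = -0.3240
  SO₂ term: 1.77·3.5^0.52·exp(0.02·61-0.3240) = 8.318
  Cl⁻ term: 0.102·473.2^0.62·exp(0.033·61+0.04·16.0) = 65.96
  sum: 8.318 + 65.96 → r_corr = 74.28 μm/a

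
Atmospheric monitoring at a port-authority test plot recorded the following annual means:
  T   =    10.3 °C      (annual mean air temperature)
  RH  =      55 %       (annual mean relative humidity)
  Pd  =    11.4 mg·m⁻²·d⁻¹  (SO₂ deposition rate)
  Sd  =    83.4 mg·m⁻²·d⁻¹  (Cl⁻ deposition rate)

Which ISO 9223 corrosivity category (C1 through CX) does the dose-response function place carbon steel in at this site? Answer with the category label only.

carbon steel: temperature factor f = -0.054·(0.3) = -0.0162
  SO₂ term: 1.77·11.4^0.52·exp(0.02·55-0.0162) = 18.55
  Sd branch = 0.102·Sd^0.62·e^(0.033·RH+0.04·T) = 14.69 μm/a
  sum: 18.55 + 14.69 → r_corr = 33.23 μm/a
ISO 9223 Table 2 (carbon steel): 25 < 33.2 ≤ 50 μm/a ⇒ C3

C3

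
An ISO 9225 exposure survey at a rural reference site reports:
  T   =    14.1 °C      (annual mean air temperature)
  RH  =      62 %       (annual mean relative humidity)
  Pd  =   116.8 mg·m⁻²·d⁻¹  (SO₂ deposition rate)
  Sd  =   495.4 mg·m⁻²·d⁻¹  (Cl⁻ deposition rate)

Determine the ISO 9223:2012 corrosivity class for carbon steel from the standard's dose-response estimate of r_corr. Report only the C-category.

carbon steel: T>10 °C ⇒ hinge -0.054·(14.1−10) = -0.2214
  sulphur-dioxide contribution → 58.27 μm/a
  chloride contribution → 65.01 μm/a
  ⇒ r_corr(carbon steel) = 123.3 μm/a
Category bounds: 80…200 μm/a bracket r_corr ⇒ C5

C5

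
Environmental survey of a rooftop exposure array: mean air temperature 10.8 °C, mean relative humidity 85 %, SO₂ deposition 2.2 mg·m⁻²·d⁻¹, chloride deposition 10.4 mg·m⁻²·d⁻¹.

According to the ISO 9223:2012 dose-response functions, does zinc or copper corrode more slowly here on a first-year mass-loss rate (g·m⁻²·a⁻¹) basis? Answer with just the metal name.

zinc

zinc: T>10 °C ⇒ hinge -0.071·(10.8−10) = -0.0568
  SO₂ term: 0.0129·2.2^0.44·exp(0.046·85-0.0568) = 0.8604
  Cl⁻ term: 0.0175·10.4^0.57·exp(0.008·85+0.085·10.8) = 0.3287
  r_corr = 0.8604 + 0.3287 = 1.189 μm/a
  mass loss = 1.189 μm/a × 7.14 g/cm³ = 8.49 g·m⁻²·a⁻¹
copper: f(T) = -0.080·(T−10) [T>10 °C] = -0.0640
  Pd branch = 0.0053·Pd^0.26·e^(0.059·RH+f) = 0.9194 μm/a
  Sd branch = 0.01025·Sd^0.27·e^(0.036·RH+0.049·T) = 0.6984 μm/a
  sum: 0.9194 + 0.6984 → r_corr = 1.618 μm/a
  mass loss = 1.618 μm/a × 8.96 g/cm³ = 14.5 g·m⁻²·a⁻¹
Ordering by g·m⁻²·a⁻¹: copper (14.5) > zinc (8.49)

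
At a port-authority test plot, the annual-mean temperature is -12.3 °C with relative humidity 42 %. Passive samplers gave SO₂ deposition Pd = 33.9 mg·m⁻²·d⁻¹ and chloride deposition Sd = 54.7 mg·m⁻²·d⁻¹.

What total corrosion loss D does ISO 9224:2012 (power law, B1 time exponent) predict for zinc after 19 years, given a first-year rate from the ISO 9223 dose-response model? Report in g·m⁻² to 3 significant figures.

D(19) = 20.7 g·m⁻²

zinc: temperature factor f = +0.038·(-22.3) = -0.8474
  Pd branch = 0.0129·Pd^0.44·e^(0.046·RH+f) = 0.1799 μm/a
  Cl⁻ term: 0.0175·54.7^0.57·exp(0.008·42+0.085·-12.3) = 0.08425
  r_corr = 0.1799 + 0.08425 = 0.2641 μm/a
Power-law: D(19) = r_corr · 19^0.813
  D(19) = 0.2641 × 19^0.813 = 0.2641 × 10.96 = 2.893 μm
  Mass loss = 2.893 μm × 7.14 g/cm³ = 20.66 g·m⁻²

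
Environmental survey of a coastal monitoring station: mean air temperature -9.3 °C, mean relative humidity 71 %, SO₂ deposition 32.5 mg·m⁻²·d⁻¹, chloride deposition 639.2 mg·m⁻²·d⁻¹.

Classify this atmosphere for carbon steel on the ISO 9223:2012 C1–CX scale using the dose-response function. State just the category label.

C3

carbon steel: temperature factor f = +0.150·(-19.3) = -2.8950
  Pd branch = 1.77·Pd^0.52·e^(0.02·RH+f) = 2.475 μm/a
  Cl⁻ term: 0.102·639.2^0.62·exp(0.033·71+0.04·-9.3) = 40.19
  sum: 2.475 + 40.19 → r_corr = 42.66 μm/a
Category bounds: 25…50 μm/a bracket r_corr ⇒ C3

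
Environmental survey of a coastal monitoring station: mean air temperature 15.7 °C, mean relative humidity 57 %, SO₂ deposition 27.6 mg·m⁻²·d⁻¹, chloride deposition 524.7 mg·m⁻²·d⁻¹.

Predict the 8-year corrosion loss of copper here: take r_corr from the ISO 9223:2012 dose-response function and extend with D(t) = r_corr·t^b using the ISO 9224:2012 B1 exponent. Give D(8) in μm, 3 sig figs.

copper: temperature factor f = -0.080·(5.7) = -0.4560
  sulphur-dioxide contribution → 0.2298 μm/a
  chloride contribution → 0.9341 μm/a
  ⇒ r_corr(copper) = 1.164 μm/a
Long-term exponent b (ISO 9224 Table 2, B1) = 0.667
  D(8) = 1.164 × 8^0.667 = 1.164 × 4.003 = 4.659 μm

D(8) = 4.66 μm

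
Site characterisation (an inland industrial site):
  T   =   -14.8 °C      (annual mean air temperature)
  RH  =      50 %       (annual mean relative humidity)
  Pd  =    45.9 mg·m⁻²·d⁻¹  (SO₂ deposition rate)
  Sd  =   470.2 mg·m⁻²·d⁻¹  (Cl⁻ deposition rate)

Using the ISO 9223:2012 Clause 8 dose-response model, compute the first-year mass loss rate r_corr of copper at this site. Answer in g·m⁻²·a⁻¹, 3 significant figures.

copper: T≤10 °C ⇒ hinge +0.126·(-14.8−10) = -3.1248
  SO₂ term: 0.0053·45.9^0.26·exp(0.059·50-3.1248) = 0.01203
  Sd branch = 0.01025·Sd^0.27·e^(0.036·RH+0.049·T) = 0.1581 μm/a
  r_corr = 0.01203 + 0.1581 = 0.1702 μm/a
Convert to mass loss: 0.1702 μm/a × 8.96 g/cm³ = 1.525 g·m⁻²·a⁻¹

r_corr = 1.52 g·m⁻²·a⁻¹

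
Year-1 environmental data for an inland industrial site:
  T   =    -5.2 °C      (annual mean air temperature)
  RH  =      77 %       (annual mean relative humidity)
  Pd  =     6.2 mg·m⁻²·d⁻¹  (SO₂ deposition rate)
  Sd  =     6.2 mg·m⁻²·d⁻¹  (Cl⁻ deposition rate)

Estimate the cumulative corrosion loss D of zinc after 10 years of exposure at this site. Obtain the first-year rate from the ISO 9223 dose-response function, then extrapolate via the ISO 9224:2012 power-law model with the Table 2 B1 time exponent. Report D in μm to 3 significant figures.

D(10) = 4.01 μm

zinc: temperature factor f = +0.038·(-15.2) = -0.5776
  Pd branch = 0.0129·Pd^0.44·e^(0.046·RH+f) = 0.558 μm/a
  Cl⁻ term: 0.0175·6.2^0.57·exp(0.008·77+0.085·-5.2) = 0.05892
  r_corr = 0.558 + 0.05892 = 0.617 μm/a
Long-term exponent b (ISO 9224 Table 2, B1) = 0.813
  D(10) = 0.617 × 10^0.813 = 0.617 × 6.501 = 4.011 μm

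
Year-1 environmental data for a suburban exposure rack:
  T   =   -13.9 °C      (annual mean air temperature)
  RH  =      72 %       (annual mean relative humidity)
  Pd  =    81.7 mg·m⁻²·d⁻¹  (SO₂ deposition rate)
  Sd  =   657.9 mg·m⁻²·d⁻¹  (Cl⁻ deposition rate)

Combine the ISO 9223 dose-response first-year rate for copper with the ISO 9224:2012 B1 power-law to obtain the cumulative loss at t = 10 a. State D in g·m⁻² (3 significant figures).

D(10) = 19.0 g·m⁻²

copper: temperature factor f = +0.126·(-23.9) = -3.0114
  Pd branch = 0.0053·Pd^0.26·e^(0.059·RH+f) = 0.05735 μm/a
  Sd branch = 0.01025·Sd^0.27·e^(0.036·RH+0.049·T) = 0.3995 μm/a
  sum: 0.05735 + 0.3995 → r_corr = 0.4568 μm/a
Power-law: D(10) = r_corr · 10^0.667
  D(10) = 0.4568 × 10^0.667 = 0.4568 × 4.645 = 2.122 μm
  Mass loss = 2.122 μm × 8.96 g/cm³ = 19.01 g·m⁻²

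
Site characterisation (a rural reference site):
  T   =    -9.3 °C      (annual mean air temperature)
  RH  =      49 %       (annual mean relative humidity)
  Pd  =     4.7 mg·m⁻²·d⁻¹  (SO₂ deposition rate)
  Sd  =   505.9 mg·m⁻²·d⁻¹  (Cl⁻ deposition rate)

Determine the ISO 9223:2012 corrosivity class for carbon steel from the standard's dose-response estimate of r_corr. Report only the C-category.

carbon steel: T≤10 °C ⇒ hinge +0.150·(-9.3−10) = -2.8950
  Pd branch = 1.77·Pd^0.52·e^(0.02·RH+f) = 0.5832 μm/a
  Sd branch = 0.102·Sd^0.62·e^(0.033·RH+0.04·T) = 16.82 μm/a
  sum: 0.5832 + 16.82 → r_corr = 17.4 μm/a
Category bounds: 1.3…25 μm/a bracket r_corr ⇒ C2

C2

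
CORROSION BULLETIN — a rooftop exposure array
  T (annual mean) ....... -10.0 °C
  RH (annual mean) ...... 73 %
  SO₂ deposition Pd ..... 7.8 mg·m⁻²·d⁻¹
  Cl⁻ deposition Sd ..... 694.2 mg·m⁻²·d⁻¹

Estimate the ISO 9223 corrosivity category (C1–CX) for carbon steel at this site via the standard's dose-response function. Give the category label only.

carbon steel: T≤10 °C ⇒ hinge +0.150·(-10.0−10) = -3.0000
  Pd branch = 1.77·Pd^0.52·e^(0.02·RH+f) = 1.104 μm/a
  Cl⁻ term: 0.102·694.2^0.62·exp(0.033·73+0.04·-10.0) = 43.94
  sum: 1.104 + 43.94 → r_corr = 45.04 μm/a
Category bounds: 25…50 μm/a bracket r_corr ⇒ C3

C3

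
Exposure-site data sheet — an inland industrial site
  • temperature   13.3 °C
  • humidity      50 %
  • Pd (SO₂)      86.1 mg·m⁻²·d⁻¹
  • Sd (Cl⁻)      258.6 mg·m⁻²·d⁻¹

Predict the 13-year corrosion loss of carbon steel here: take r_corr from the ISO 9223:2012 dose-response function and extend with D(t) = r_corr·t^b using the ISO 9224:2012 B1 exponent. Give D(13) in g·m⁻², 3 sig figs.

D(13) = 2.08e+03 g·m⁻²

carbon steel: temperature factor f = -0.054·(3.3) = -0.1782
  SO₂ term: 1.77·86.1^0.52·exp(0.02·50-0.1782) = 40.84
  Cl⁻ term: 0.102·258.6^0.62·exp(0.033·50+0.04·13.3) = 28.32
  r_corr = 40.84 + 28.32 = 69.16 μm/a
Long-term exponent b (ISO 9224 Table 2, B1) = 0.523
  D(13) = 69.16 × 13^0.523 = 69.16 × 3.825 = 264.5 μm
  Mass loss = 264.5 μm × 7.85 g/cm³ = 2076 g·m⁻²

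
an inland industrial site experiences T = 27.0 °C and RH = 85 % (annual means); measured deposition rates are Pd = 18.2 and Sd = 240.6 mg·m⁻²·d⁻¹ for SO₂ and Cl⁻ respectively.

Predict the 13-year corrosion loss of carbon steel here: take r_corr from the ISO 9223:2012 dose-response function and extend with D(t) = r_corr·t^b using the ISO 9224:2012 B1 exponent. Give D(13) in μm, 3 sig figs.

D(13) = 636 μm

carbon steel: f(T) = -0.054·(T−10) [T>10 °C] = -0.9180
  sulphur-dioxide contribution → 17.49 μm/a
  chloride contribution → 148.7 μm/a
  ⇒ r_corr(carbon steel) = 166.2 μm/a
Power-law: D(13) = r_corr · 13^0.523
  D(13) = 166.2 × 13^0.523 = 166.2 × 3.825 = 635.5 μm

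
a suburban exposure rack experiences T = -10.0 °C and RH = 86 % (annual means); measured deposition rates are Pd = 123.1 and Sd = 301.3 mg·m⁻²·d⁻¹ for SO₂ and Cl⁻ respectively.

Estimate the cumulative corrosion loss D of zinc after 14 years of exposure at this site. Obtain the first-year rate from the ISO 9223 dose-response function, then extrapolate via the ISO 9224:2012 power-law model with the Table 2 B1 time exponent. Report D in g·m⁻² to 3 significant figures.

zinc: f(T) = +0.038·(T−10) [T≤10 °C] = -0.7600
  Pd branch = 0.0129·Pd^0.44·e^(0.046·RH+f) = 2.62 μm/a
  Sd branch = 0.0175·Sd^0.57·e^(0.008·RH+0.085·T) = 0.3852 μm/a
  sum: 2.62 + 0.3852 → r_corr = 3.005 μm/a
Power-law: D(14) = r_corr · 14^0.813
  D(14) = 3.005 × 14^0.813 = 3.005 × 8.547 = 25.69 μm
  Mass loss = 25.69 μm × 7.14 g/cm³ = 183.4 g·m⁻²

D(14) = 183 g·m⁻²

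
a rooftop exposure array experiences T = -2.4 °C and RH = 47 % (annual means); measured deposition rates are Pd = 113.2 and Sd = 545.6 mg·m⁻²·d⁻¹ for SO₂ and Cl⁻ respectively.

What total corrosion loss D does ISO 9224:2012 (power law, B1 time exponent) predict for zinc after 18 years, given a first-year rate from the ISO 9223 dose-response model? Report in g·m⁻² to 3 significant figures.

zinc: temperature factor f = +0.038·(-12.4) = -0.4712
  sulphur-dioxide contribution → 0.5605 μm/a
  chloride contribution → 0.7547 μm/a
  total first-year rate 1.315 μm/a
Long-term exponent b (ISO 9224 Table 2, B1) = 0.813
  D(18) = 1.315 × 18^0.813 = 1.315 × 10.48 = 13.79 μm
  Mass loss = 13.79 μm × 7.14 g/cm³ = 98.45 g·m⁻²

D(18) = 98.5 g·m⁻²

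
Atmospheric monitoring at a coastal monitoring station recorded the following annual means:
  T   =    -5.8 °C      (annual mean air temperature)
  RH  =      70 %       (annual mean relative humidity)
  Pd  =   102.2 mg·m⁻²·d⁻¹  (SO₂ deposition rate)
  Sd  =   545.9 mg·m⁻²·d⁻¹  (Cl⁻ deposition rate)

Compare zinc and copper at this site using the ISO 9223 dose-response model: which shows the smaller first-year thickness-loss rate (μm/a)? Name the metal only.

zinc: f(T) = +0.038·(T−10) [T≤10 °C] = -0.6004
  SO₂ term: 0.0129·102.2^0.44·exp(0.046·70-0.6004) = 1.357
  Sd branch = 0.0175·Sd^0.57·e^(0.008·RH+0.085·T) = 0.6797 μm/a
  sum: 1.357 + 0.6797 → r_corr = 2.036 μm/a
copper: T≤10 °C ⇒ hinge +0.126·(-5.8−10) = -1.9908
  SO₂ term: 0.0053·102.2^0.26·exp(0.059·70-1.9908) = 0.1499
  Cl⁻ term: 0.01025·545.9^0.27·exp(0.036·70+0.049·-5.8) = 0.5257
  r_corr = 0.1499 + 0.5257 = 0.6756 μm/a
Ordering by μm/a: zinc (2.04) > copper (0.676)

copper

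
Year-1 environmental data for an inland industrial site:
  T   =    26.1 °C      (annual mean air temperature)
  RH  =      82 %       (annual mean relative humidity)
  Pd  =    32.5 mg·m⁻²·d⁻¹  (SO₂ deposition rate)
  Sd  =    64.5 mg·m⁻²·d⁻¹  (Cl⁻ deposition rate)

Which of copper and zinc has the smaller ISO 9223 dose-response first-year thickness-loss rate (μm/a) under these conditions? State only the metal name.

copper

copper: T>10 °C ⇒ hinge -0.080·(26.1−10) = -1.2880
  SO₂ term: 0.0053·32.5^0.26·exp(0.059·82-1.2880) = 0.4562
  Cl⁻ term: 0.01025·64.5^0.27·exp(0.036·82+0.049·26.1) = 2.172
  r_corr = 0.4562 + 2.172 = 2.628 μm/a
zinc: temperature factor f = -0.071·(16.1) = -1.1431
  Pd branch = 0.0129·Pd^0.44·e^(0.046·RH+f) = 0.8271 μm/a
  Cl⁻ term: 0.0175·64.5^0.57·exp(0.008·82+0.085·26.1) = 3.333
  r_corr = 0.8271 + 3.333 = 4.16 μm/a
Ordering by μm/a: zinc (4.16) > copper (2.63)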